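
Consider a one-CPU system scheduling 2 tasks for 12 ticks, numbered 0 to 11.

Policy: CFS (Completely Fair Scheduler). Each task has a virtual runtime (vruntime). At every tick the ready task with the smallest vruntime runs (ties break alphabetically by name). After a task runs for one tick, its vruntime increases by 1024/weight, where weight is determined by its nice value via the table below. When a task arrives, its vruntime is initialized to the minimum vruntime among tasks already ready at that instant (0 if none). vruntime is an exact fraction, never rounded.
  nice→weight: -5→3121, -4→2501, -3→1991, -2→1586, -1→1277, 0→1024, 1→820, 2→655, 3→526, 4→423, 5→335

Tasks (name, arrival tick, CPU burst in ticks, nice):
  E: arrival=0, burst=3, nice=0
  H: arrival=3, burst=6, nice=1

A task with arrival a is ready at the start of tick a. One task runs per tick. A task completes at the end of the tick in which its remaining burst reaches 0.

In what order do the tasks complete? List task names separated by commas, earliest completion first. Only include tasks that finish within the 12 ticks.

t=0: vr[E=0] → run E
t=1: vr[E=1] → run E
t=2: vr[E=2] → run E
t=3: vr[H=0] → run H
t=4: vr[H=256/205] → run H
t=5: vr[H=512/205] → run H
t=6: vr[H=768/205] → run H
t=7: vr[H=1024/205] → run H
t=8: vr[H=256/41] → run H
t=9: (idle)
t=10: (idle)
t=11: (idle)

completion order = E, H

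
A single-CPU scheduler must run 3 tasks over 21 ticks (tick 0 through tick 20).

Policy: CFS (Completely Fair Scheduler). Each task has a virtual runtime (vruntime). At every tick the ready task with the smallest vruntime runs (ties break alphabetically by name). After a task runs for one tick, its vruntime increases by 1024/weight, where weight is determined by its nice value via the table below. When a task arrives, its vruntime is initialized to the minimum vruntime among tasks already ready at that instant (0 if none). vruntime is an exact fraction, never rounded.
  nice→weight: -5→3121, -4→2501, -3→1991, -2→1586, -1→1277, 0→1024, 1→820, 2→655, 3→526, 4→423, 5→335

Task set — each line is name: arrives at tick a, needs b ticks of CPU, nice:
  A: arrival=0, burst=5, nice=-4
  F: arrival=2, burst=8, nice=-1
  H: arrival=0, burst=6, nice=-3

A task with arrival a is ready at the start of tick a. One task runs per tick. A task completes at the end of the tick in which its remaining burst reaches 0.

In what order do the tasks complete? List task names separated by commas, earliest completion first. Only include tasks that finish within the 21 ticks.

completion order = A, H, F

t=0: vr[A=0 H=0] → run A
t=1: vr[A=1024/2501 H=0] → run H
t=2: vr[A=1024/2501 F=1024/2501 H=1024/1991] → run A
t=3: vr[A=2048/2501 F=1024/2501 H=1024/1991] → run F
t=4: vr[A=2048/2501 F=3868672/3193777 H=1024/1991] → run H
t=5: vr[A=2048/2501 F=3868672/3193777 H=2048/1991] → run A
t=6: vr[A=3072/2501 F=3868672/3193777 H=2048/1991] → run H
t=7: vr[A=3072/2501 F=3868672/3193777 H=3072/1991] → run F
t=8: vr[A=3072/2501 F=6429696/3193777 H=3072/1991] → run A
t=9: vr[A=4096/2501 F=6429696/3193777 H=3072/1991] → run H
t=10: vr[A=4096/2501 F=6429696/3193777 H=4096/1991] → run A
t=11: vr[F=6429696/3193777 H=4096/1991] → run F
t=12: vr[F=8990720/3193777 H=4096/1991] → run H
t=13: vr[F=8990720/3193777 H=5120/1991] → run H
t=14: vr[F=8990720/3193777] → run F
t=15: vr[F=11551744/3193777] → run F
t=16: vr[F=14112768/3193777] → run F
t=17: vr[F=16673792/3193777] → run F
t=18: vr[F=19234816/3193777] → run F
t=19: (idle)
t=20: (idle)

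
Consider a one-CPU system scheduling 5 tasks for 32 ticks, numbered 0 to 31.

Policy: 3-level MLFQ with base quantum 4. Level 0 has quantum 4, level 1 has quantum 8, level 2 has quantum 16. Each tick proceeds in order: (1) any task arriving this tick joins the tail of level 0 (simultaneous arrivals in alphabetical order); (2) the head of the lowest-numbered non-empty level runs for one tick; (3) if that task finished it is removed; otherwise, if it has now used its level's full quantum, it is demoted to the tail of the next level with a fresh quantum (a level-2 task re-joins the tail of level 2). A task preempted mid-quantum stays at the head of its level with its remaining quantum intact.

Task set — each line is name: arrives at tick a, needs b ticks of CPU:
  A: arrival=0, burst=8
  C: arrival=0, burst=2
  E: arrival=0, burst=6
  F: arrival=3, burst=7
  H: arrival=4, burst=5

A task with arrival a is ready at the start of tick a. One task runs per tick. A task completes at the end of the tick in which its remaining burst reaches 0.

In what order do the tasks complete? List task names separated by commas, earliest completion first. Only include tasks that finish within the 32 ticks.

t=0: L0/L1/L2 = ACE/-/- → run A
t=1: L0/L1/L2 = ACE/-/- → run A
t=2: L0/L1/L2 = ACE/-/- → run A
t=3: L0/L1/L2 = ACEF/-/- → run A
t=4: L0/L1/L2 = CEFH/A/- → run C
t=5: L0/L1/L2 = CEFH/A/- → run C
t=6: L0/L1/L2 = EFH/A/- → run E
t=7: L0/L1/L2 = EFH/A/- → run E
t=8: L0/L1/L2 = EFH/A/- → run E
t=9: L0/L1/L2 = EFH/A/- → run E
t=10: L0/L1/L2 = FH/AE/- → run F
t=11: L0/L1/L2 = FH/AE/- → run F
t=12: L0/L1/L2 = FH/AE/- → run F
t=13: L0/L1/L2 = FH/AE/- → run F
t=14: L0/L1/L2 = H/AEF/- → run H
t=15: L0/L1/L2 = H/AEF/- → run H
t=16: L0/L1/L2 = H/AEF/- → run H
t=17: L0/L1/L2 = H/AEF/- → run H
t=18: L0/L1/L2 = -/AEFH/- → run A
t=19: L0/L1/L2 = -/AEFH/- → run A
t=20: L0/L1/L2 = -/AEFH/- → run A
t=21: L0/L1/L2 = -/AEFH/- → run A
t=22: L0/L1/L2 = -/EFH/- → run E
t=23: L0/L1/L2 = -/EFH/- → run E
t=24: L0/L1/L2 = -/FH/- → run F
t=25: L0/L1/L2 = -/FH/- → run F
t=26: L0/L1/L2 = -/FH/- → run F
t=27: L0/L1/L2 = -/H/- → run H
t=28: (idle)
t=29: (idle)
t=30: (idle)
t=31: (idle)

completion order = C, A, E, F, H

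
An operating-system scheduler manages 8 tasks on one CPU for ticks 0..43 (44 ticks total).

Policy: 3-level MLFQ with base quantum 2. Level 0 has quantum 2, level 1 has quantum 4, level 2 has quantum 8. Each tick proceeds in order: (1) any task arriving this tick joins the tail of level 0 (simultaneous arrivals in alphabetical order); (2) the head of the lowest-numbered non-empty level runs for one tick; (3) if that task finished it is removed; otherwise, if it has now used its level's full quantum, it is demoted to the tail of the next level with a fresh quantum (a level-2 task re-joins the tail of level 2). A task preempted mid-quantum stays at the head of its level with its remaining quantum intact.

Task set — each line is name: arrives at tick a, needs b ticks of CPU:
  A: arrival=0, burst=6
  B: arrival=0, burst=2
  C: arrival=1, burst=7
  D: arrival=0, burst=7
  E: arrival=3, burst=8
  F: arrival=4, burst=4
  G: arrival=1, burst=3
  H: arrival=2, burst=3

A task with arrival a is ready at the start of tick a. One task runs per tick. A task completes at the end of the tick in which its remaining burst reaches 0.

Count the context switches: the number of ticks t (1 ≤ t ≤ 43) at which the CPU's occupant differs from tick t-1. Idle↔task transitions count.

t=0: L0/L1/L2 = ABD/-/- → run A
t=1: L0/L1/L2 = ABDCG/-/- → run A
t=2: L0/L1/L2 = BDCGH/A/- → run B
t=3: L0/L1/L2 = BDCGHE/A/- → run B
t=4: L0/L1/L2 = DCGHEF/A/- → run D
t=5: L0/L1/L2 = DCGHEF/A/- → run D
t=6: L0/L1/L2 = CGHEF/AD/- → run C
t=7: L0/L1/L2 = CGHEF/AD/- → run C
t=8: L0/L1/L2 = GHEF/ADC/- → run G
t=9: L0/L1/L2 = GHEF/ADC/- → run G
t=10: L0/L1/L2 = HEF/ADCG/- → run H
t=11: L0/L1/L2 = HEF/ADCG/- → run H
t=12: L0/L1/L2 = EF/ADCGH/- → run E
t=13: L0/L1/L2 = EF/ADCGH/- → run E
t=14: L0/L1/L2 = F/ADCGHE/- → run F
t=15: L0/L1/L2 = F/ADCGHE/- → run F
t=16: L0/L1/L2 = -/ADCGHEF/- → run A
t=17: L0/L1/L2 = -/ADCGHEF/- → run A
t=18: L0/L1/L2 = -/ADCGHEF/- → run A
t=19: L0/L1/L2 = -/ADCGHEF/- → run A
t=20: L0/L1/L2 = -/DCGHEF/- → run D
t=21: L0/L1/L2 = -/DCGHEF/- → run D
t=22: L0/L1/L2 = -/DCGHEF/- → run D
t=23: L0/L1/L2 = -/DCGHEF/- → run D
t=24: L0/L1/L2 = -/CGHEF/D → run C
t=25: L0/L1/L2 = -/CGHEF/D → run C
t=26: L0/L1/L2 = -/CGHEF/D → run C
t=27: L0/L1/L2 = -/CGHEF/D → run C
t=28: L0/L1/L2 = -/GHEF/DC → run G
t=29: L0/L1/L2 = -/HEF/DC → run H
t=30: L0/L1/L2 = -/EF/DC → run E
t=31: L0/L1/L2 = -/EF/DC → run E
t=32: L0/L1/L2 = -/EF/DC → run E
t=33: L0/L1/L2 = -/EF/DC → run E
t=34: L0/L1/L2 = -/F/DCE → run F
t=35: L0/L1/L2 = -/F/DCE → run F
t=36: L0/L1/L2 = -/-/DCE → run D
t=37: L0/L1/L2 = -/-/CE → run C
t=38: L0/L1/L2 = -/-/E → run E
t=39: L0/L1/L2 = -/-/E → run E
t=40: (idle)
t=41: (idle)
t=42: (idle)
t=43: (idle)

context switches = 18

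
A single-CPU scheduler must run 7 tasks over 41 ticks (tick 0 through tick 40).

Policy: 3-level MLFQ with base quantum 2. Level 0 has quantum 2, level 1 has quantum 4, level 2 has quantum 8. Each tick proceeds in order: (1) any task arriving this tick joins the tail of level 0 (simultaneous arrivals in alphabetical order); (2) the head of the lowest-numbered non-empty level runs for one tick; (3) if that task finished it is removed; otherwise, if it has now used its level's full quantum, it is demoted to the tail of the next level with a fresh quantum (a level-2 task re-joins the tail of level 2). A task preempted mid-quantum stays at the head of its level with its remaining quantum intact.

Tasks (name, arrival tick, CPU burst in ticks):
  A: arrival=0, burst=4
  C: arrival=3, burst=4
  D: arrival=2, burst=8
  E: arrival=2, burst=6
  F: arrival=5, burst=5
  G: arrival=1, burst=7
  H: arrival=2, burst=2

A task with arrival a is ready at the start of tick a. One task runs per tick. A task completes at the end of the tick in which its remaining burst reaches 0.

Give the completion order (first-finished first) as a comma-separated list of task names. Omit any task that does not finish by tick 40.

completion order = H, A, E, C, F, G, D

t=0: L0/L1/L2 = A/-/- → run A
t=1: L0/L1/L2 = AG/-/- → run A
t=2: L0/L1/L2 = GDEH/A/- → run G
t=3: L0/L1/L2 = GDEHC/A/- → run G
t=4: L0/L1/L2 = DEHC/AG/- → run D
t=5: L0/L1/L2 = DEHCF/AG/- → run D
t=6: L0/L1/L2 = EHCF/AGD/- → run E
t=7: L0/L1/L2 = EHCF/AGD/- → run E
t=8: L0/L1/L2 = HCF/AGDE/- → run H
t=9: L0/L1/L2 = HCF/AGDE/- → run H
t=10: L0/L1/L2 = CF/AGDE/- → run C
t=11: L0/L1/L2 = CF/AGDE/- → run C
t=12: L0/L1/L2 = F/AGDEC/- → run F
t=13: L0/L1/L2 = F/AGDEC/- → run F
t=14: L0/L1/L2 = -/AGDECF/- → run A
t=15: L0/L1/L2 = -/AGDECF/- → run A
t=16: L0/L1/L2 = -/GDECF/- → run G
t=17: L0/L1/L2 = -/GDECF/- → run G
t=18: L0/L1/L2 = -/GDECF/- → run G
t=19: L0/L1/L2 = -/GDECF/- → run G
t=20: L0/L1/L2 = -/DECF/G → run D
t=21: L0/L1/L2 = -/DECF/G → run D
t=22: L0/L1/L2 = -/DECF/G → run D
t=23: L0/L1/L2 = -/DECF/G → run D
t=24: L0/L1/L2 = -/ECF/GD → run E
t=25: L0/L1/L2 = -/ECF/GD → run E
t=26: L0/L1/L2 = -/ECF/GD → run E
t=27: L0/L1/L2 = -/ECF/GD → run E
t=28: L0/L1/L2 = -/CF/GD → run C
t=29: L0/L1/L2 = -/CF/GD → run C
t=30: L0/L1/L2 = -/F/GD → run F
t=31: L0/L1/L2 = -/F/GD → run F
t=32: L0/L1/L2 = -/F/GD → run F
t=33: L0/L1/L2 = -/-/GD → run G
t=34: L0/L1/L2 = -/-/D → run D
t=35: L0/L1/L2 = -/-/D → run D
t=36: (idle)
t=37: (idle)
t=38: (idle)
t=39: (idle)
t=40: (idle)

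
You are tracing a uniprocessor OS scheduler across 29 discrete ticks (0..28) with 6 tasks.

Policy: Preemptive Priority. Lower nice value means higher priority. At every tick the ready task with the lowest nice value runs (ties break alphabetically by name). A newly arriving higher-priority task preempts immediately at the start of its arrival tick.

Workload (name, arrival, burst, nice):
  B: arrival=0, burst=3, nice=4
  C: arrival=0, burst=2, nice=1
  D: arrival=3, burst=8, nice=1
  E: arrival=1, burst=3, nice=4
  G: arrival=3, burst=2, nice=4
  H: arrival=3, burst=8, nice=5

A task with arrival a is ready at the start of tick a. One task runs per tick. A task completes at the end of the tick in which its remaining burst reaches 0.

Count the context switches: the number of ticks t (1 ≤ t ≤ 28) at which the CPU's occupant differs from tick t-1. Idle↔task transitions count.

context switches = 7

t=0: ready={B,C} → run C
t=1: ready={B,C,E} → run C
t=2: ready={B,E} → run B
t=3: ready={B,D,E,G,H} → run D
t=4: ready={B,D,E,G,H} → run D
t=5: ready={B,D,E,G,H} → run D
t=6: ready={B,D,E,G,H} → run D
t=7: ready={B,D,E,G,H} → run D
t=8: ready={B,D,E,G,H} → run D
t=9: ready={B,D,E,G,H} → run D
t=10: ready={B,D,E,G,H} → run D
t=11: ready={B,E,G,H} → run B
t=12: ready={B,E,G,H} → run B
t=13: ready={E,G,H} → run E
t=14: ready={E,G,H} → run E
t=15: ready={E,G,H} → run E
t=16: ready={G,H} → run G
t=17: ready={G,H} → run G
t=18: ready={H} → run H
t=19: ready={H} → run H
t=20: ready={H} → run H
t=21: ready={H} → run H
t=22: ready={H} → run H
t=23: ready={H} → run H
t=24: ready={H} → run H
t=25: ready={H} → run H
t=26: (idle)
t=27: (idle)
t=28: (idle)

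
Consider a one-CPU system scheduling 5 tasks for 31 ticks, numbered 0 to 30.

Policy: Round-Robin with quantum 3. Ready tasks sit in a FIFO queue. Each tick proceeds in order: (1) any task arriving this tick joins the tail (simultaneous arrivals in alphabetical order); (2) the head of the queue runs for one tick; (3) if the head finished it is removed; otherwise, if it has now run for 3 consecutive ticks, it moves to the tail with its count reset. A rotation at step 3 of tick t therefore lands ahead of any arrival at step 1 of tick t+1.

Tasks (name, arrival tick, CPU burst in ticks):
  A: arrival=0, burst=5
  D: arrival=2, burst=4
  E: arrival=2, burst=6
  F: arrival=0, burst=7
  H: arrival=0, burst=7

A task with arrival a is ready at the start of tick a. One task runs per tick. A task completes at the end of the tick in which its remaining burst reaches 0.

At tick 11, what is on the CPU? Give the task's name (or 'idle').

t=0: queue=[A,F,H] q_used=0 → run A
t=1: queue=[A,F,H] q_used=1 → run A
t=2: queue=[A,F,H,D,E] q_used=2 → run A
t=3: queue=[F,H,D,E,A] q_used=0 → run F
t=4: queue=[F,H,D,E,A] q_used=1 → run F
t=5: queue=[F,H,D,E,A] q_used=2 → run F
t=6: queue=[H,D,E,A,F] q_used=0 → run H
t=7: queue=[H,D,E,A,F] q_used=1 → run H
t=8: queue=[H,D,E,A,F] q_used=2 → run H
t=9: queue=[D,E,A,F,H] q_used=0 → run D
t=10: queue=[D,E,A,F,H] q_used=1 → run D
t=11: queue=[D,E,A,F,H] q_used=2 → run D
t=12: queue=[E,A,F,H,D] q_used=0 → run E
t=13: queue=[E,A,F,H,D] q_used=1 → run E
t=14: queue=[E,A,F,H,D] q_used=2 → run E
t=15: queue=[A,F,H,D,E] q_used=0 → run A
t=16: queue=[A,F,H,D,E] q_used=1 → run A
t=17: queue=[F,H,D,E] q_used=0 → run F
t=18: queue=[F,H,D,E] q_used=1 → run F
t=19: queue=[F,H,D,E] q_used=2 → run F
t=20: queue=[H,D,E,F] q_used=0 → run H
t=21: queue=[H,D,E,F] q_used=1 → run H
t=22: queue=[H,D,E,F] q_used=2 → run H
t=23: queue=[D,E,F,H] q_used=0 → run D
t=24: queue=[E,F,H] q_used=0 → run E
t=25: queue=[E,F,H] q_used=1 → run E
t=26: queue=[E,F,H] q_used=2 → run E
t=27: queue=[F,H] q_used=0 → run F
t=28: queue=[H] q_used=0 → run H
t=29: (idle)
t=30: (idle)

running at tick 11 = D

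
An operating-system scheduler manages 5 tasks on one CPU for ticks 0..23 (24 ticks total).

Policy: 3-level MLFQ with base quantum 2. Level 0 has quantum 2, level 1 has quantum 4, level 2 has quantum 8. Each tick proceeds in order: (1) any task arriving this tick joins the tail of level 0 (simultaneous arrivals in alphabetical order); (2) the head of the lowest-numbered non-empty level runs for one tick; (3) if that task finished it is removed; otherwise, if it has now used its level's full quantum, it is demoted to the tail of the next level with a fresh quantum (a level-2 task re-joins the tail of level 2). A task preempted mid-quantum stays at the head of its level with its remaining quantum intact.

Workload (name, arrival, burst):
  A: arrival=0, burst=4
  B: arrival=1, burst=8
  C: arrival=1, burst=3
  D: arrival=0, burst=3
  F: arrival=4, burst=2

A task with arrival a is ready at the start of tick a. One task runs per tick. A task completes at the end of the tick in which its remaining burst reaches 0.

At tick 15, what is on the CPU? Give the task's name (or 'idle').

running at tick 15 = B

t=0: L0/L1/L2 = AD/-/- → run A
t=1: L0/L1/L2 = ADBC/-/- → run A
t=2: L0/L1/L2 = DBC/A/- → run D
t=3: L0/L1/L2 = DBC/A/- → run D
t=4: L0/L1/L2 = BCF/AD/- → run B
t=5: L0/L1/L2 = BCF/AD/- → run B
t=6: L0/L1/L2 = CF/ADB/- → run C
t=7: L0/L1/L2 = CF/ADB/- → run C
t=8: L0/L1/L2 = F/ADBC/- → run F
t=9: L0/L1/L2 = F/ADBC/- → run F
t=10: L0/L1/L2 = -/ADBC/- → run A
t=11: L0/L1/L2 = -/ADBC/- → run A
t=12: L0/L1/L2 = -/DBC/- → run D
t=13: L0/L1/L2 = -/BC/- → run B
t=14: L0/L1/L2 = -/BC/- → run B
t=15: L0/L1/L2 = -/BC/- → run B
t=16: L0/L1/L2 = -/BC/- → run B
t=17: L0/L1/L2 = -/C/B → run C
t=18: L0/L1/L2 = -/-/B → run B
t=19: L0/L1/L2 = -/-/B → run B
t=20: (idle)
t=21: (idle)
t=22: (idle)
t=23: (idle)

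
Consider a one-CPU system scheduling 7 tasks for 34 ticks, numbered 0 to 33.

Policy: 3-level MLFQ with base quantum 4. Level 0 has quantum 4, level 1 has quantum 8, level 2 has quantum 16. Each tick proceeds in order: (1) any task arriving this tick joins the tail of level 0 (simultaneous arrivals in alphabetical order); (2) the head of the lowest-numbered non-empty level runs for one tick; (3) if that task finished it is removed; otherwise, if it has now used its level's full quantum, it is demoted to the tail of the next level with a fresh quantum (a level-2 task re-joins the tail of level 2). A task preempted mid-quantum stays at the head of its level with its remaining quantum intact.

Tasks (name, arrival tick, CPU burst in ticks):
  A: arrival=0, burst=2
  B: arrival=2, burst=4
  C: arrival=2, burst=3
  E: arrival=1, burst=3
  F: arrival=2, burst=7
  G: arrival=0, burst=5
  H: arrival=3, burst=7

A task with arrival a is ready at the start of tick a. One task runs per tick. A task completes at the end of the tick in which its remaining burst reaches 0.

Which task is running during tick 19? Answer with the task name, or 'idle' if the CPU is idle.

t=0: L0/L1/L2 = AG/-/- → run A
t=1: L0/L1/L2 = AGE/-/- → run A
t=2: L0/L1/L2 = GEBCF/-/- → run G
t=3: L0/L1/L2 = GEBCFH/-/- → run G
t=4: L0/L1/L2 = GEBCFH/-/- → run G
t=5: L0/L1/L2 = GEBCFH/-/- → run G
t=6: L0/L1/L2 = EBCFH/G/- → run E
t=7: L0/L1/L2 = EBCFH/G/- → run E
t=8: L0/L1/L2 = EBCFH/G/- → run E
t=9: L0/L1/L2 = BCFH/G/- → run B
t=10: L0/L1/L2 = BCFH/G/- → run B
t=11: L0/L1/L2 = BCFH/G/- → run B
t=12: L0/L1/L2 = BCFH/G/- → run B
t=13: L0/L1/L2 = CFH/G/- → run C
t=14: L0/L1/L2 = CFH/G/- → run C
t=15: L0/L1/L2 = CFH/G/- → run C
t=16: L0/L1/L2 = FH/G/- → run F
t=17: L0/L1/L2 = FH/G/- → run F
t=18: L0/L1/L2 = FH/G/- → run F
t=19: L0/L1/L2 = FH/G/- → run F
t=20: L0/L1/L2 = H/GF/- → run H
t=21: L0/L1/L2 = H/GF/- → run H
t=22: L0/L1/L2 = H/GF/- → run H
t=23: L0/L1/L2 = H/GF/- → run H
t=24: L0/L1/L2 = -/GFH/- → run G
t=25: L0/L1/L2 = -/FH/- → run F
t=26: L0/L1/L2 = -/FH/- → run F
t=27: L0/L1/L2 = -/FH/- → run F
t=28: L0/L1/L2 = -/H/- → run H
t=29: L0/L1/L2 = -/H/- → run H
t=30: L0/L1/L2 = -/H/- → run H
t=31: (idle)
t=32: (idle)
t=33: (idle)

running at tick 19 = F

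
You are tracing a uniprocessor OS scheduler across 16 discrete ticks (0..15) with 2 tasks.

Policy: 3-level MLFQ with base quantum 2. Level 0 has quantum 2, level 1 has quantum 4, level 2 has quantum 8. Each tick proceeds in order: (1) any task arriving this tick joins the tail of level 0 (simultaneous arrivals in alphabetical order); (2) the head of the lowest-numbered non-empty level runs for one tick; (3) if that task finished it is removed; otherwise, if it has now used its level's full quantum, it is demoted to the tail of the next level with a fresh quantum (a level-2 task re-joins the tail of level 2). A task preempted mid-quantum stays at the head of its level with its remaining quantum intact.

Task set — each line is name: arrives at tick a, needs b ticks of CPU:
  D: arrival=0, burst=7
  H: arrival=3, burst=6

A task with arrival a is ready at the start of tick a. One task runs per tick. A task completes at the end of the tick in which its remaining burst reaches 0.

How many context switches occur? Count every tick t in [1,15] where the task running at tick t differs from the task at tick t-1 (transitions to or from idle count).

t=0: L0/L1/L2 = D/-/- → run D
t=1: L0/L1/L2 = D/-/- → run D
t=2: L0/L1/L2 = -/D/- → run D
t=3: L0/L1/L2 = H/D/- → run H
t=4: L0/L1/L2 = H/D/- → run H
t=5: L0/L1/L2 = -/DH/- → run D
t=6: L0/L1/L2 = -/DH/- → run D
t=7: L0/L1/L2 = -/DH/- → run D
t=8: L0/L1/L2 = -/H/D → run H
t=9: L0/L1/L2 = -/H/D → run H
t=10: L0/L1/L2 = -/H/D → run H
t=11: L0/L1/L2 = -/H/D → run H
t=12: L0/L1/L2 = -/-/D → run D
t=13: (idle)
t=14: (idle)
t=15: (idle)

context switches = 5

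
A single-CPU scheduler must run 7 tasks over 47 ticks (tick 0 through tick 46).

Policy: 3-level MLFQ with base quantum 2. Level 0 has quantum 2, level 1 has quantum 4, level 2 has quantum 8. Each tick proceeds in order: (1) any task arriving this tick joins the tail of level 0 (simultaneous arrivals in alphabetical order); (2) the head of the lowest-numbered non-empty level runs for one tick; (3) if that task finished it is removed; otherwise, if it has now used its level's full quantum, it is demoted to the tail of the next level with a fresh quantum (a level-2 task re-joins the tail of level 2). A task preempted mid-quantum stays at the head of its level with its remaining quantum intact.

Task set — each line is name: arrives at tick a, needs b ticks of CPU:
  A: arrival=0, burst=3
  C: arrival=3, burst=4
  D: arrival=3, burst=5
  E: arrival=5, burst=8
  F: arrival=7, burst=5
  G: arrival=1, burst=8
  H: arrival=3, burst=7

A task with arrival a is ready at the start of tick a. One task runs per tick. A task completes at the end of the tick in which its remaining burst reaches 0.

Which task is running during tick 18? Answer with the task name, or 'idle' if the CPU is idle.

t=0: L0/L1/L2 = A/-/- → run A
t=1: L0/L1/L2 = AG/-/- → run A
t=2: L0/L1/L2 = G/A/- → run G
t=3: L0/L1/L2 = GCDH/A/- → run G
t=4: L0/L1/L2 = CDH/AG/- → run C
t=5: L0/L1/L2 = CDHE/AG/- → run C
t=6: L0/L1/L2 = DHE/AGC/- → run D
t=7: L0/L1/L2 = DHEF/AGC/- → run D
t=8: L0/L1/L2 = HEF/AGCD/- → run H
t=9: L0/L1/L2 = HEF/AGCD/- → run H
t=10: L0/L1/L2 = EF/AGCDH/- → run E
t=11: L0/L1/L2 = EF/AGCDH/- → run E
t=12: L0/L1/L2 = F/AGCDHE/- → run F
t=13: L0/L1/L2 = F/AGCDHE/- → run F
t=14: L0/L1/L2 = -/AGCDHEF/- → run A
t=15: L0/L1/L2 = -/GCDHEF/- → run G
t=16: L0/L1/L2 = -/GCDHEF/- → run G
t=17: L0/L1/L2 = -/GCDHEF/- → run G
t=18: L0/L1/L2 = -/GCDHEF/- → run G
t=19: L0/L1/L2 = -/CDHEF/G → run C
t=20: L0/L1/L2 = -/CDHEF/G → run C
t=21: L0/L1/L2 = -/DHEF/G → run D
t=22: L0/L1/L2 = -/DHEF/G → run D
t=23: L0/L1/L2 = -/DHEF/G → run D
t=24: L0/L1/L2 = -/HEF/G → run H
t=25: L0/L1/L2 = -/HEF/G → run H
t=26: L0/L1/L2 = -/HEF/G → run H
t=27: L0/L1/L2 = -/HEF/G → run H
t=28: L0/L1/L2 = -/EF/GH → run E
t=29: L0/L1/L2 = -/EF/GH → run E
t=30: L0/L1/L2 = -/EF/GH → run E
t=31: L0/L1/L2 = -/EF/GH → run E
t=32: L0/L1/L2 = -/F/GHE → run F
t=33: L0/L1/L2 = -/F/GHE → run F
t=34: L0/L1/L2 = -/F/GHE → run F
t=35: L0/L1/L2 = -/-/GHE → run G
t=36: L0/L1/L2 = -/-/GHE → run G
t=37: L0/L1/L2 = -/-/HE → run H
t=38: L0/L1/L2 = -/-/E → run E
t=39: L0/L1/L2 = -/-/E → run E
t=40: (idle)
t=41: (idle)
t=42: (idle)
t=43: (idle)
t=44: (idle)
t=45: (idle)
t=46: (idle)

running at tick 18 = G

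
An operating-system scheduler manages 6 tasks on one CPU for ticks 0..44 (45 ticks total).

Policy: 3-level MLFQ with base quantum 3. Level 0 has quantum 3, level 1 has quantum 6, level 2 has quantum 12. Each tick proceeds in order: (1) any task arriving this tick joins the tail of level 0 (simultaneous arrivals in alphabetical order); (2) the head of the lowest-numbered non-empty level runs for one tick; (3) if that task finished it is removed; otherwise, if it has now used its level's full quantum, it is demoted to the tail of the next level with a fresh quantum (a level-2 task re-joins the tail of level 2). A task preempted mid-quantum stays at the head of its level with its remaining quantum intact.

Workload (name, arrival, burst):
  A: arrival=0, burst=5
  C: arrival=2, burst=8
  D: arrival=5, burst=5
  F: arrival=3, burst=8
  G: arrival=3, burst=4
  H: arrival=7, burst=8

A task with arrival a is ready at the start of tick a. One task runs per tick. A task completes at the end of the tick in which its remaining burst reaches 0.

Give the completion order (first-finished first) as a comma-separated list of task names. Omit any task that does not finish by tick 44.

completion order = A, C, F, G, D, H

t=0: L0/L1/L2 = A/-/- → run A
t=1: L0/L1/L2 = A/-/- → run A
t=2: L0/L1/L2 = AC/-/- → run A
t=3: L0/L1/L2 = CFG/A/- → run C
t=4: L0/L1/L2 = CFG/A/- → run C
t=5: L0/L1/L2 = CFGD/A/- → run C
t=6: L0/L1/L2 = FGD/AC/- → run F
t=7: L0/L1/L2 = FGDH/AC/- → run F
t=8: L0/L1/L2 = FGDH/AC/- → run F
t=9: L0/L1/L2 = GDH/ACF/- → run G
t=10: L0/L1/L2 = GDH/ACF/- → run G
t=11: L0/L1/L2 = GDH/ACF/- → run G
t=12: L0/L1/L2 = DH/ACFG/- → run D
t=13: L0/L1/L2 = DH/ACFG/- → run D
t=14: L0/L1/L2 = DH/ACFG/- → run D
t=15: L0/L1/L2 = H/ACFGD/- → run H
t=16: L0/L1/L2 = H/ACFGD/- → run H
t=17: L0/L1/L2 = H/ACFGD/- → run H
t=18: L0/L1/L2 = -/ACFGDH/- → run A
t=19: L0/L1/L2 = -/ACFGDH/- → run A
t=20: L0/L1/L2 = -/CFGDH/- → run C
t=21: L0/L1/L2 = -/CFGDH/- → run C
t=22: L0/L1/L2 = -/CFGDH/- → run C
t=23: L0/L1/L2 = -/CFGDH/- → run C
t=24: L0/L1/L2 = -/CFGDH/- → run C
t=25: L0/L1/L2 = -/FGDH/- → run F
t=26: L0/L1/L2 = -/FGDH/- → run F
t=27: L0/L1/L2 = -/FGDH/- → run F
t=28: L0/L1/L2 = -/FGDH/- → run F
t=29: L0/L1/L2 = -/FGDH/- → run F
t=30: L0/L1/L2 = -/GDH/- → run G
t=31: L0/L1/L2 = -/DH/- → run D
t=32: L0/L1/L2 = -/DH/- → run D
t=33: L0/L1/L2 = -/H/- → run H
t=34: L0/L1/L2 = -/H/- → run H
t=35: L0/L1/L2 = -/H/- → run H
t=36: L0/L1/L2 = -/H/- → run H
t=37: L0/L1/L2 = -/H/- → run H
t=38: (idle)
t=39: (idle)
t=40: (idle)
t=41: (idle)
t=42: (idle)
t=43: (idle)
t=44: (idle)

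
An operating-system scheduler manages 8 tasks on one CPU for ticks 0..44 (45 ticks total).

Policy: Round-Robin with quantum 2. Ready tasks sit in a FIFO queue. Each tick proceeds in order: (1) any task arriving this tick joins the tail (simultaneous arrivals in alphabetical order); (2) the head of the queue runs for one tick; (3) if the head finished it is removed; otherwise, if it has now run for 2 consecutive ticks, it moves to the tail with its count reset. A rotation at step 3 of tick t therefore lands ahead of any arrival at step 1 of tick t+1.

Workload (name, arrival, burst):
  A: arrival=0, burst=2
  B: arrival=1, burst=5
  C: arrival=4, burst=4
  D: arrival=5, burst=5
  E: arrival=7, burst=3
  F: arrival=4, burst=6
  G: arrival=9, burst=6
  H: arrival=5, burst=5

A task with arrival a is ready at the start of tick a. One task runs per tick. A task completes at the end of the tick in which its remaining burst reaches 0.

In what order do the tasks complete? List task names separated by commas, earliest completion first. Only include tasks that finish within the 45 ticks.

t=0: queue=[A] q_used=0 → run A
t=1: queue=[A,B] q_used=1 → run A
t=2: queue=[B] q_used=0 → run B
t=3: queue=[B] q_used=1 → run B
t=4: queue=[B,C,F] q_used=0 → run B
t=5: queue=[B,C,F,D,H] q_used=1 → run B
t=6: queue=[C,F,D,H,B] q_used=0 → run C
t=7: queue=[C,F,D,H,B,E] q_used=1 → run C
t=8: queue=[F,D,H,B,E,C] q_used=0 → run F
t=9: queue=[F,D,H,B,E,C,G] q_used=1 → run F
t=10: queue=[D,H,B,E,C,G,F] q_used=0 → run D
t=11: queue=[D,H,B,E,C,G,F] q_used=1 → run D
t=12: queue=[H,B,E,C,G,F,D] q_used=0 → run H
t=13: queue=[H,B,E,C,G,F,D] q_used=1 → run H
t=14: queue=[B,E,C,G,F,D,H] q_used=0 → run B
t=15: queue=[E,C,G,F,D,H] q_used=0 → run E
t=16: queue=[E,C,G,F,D,H] q_used=1 → run E
t=17: queue=[C,G,F,D,H,E] q_used=0 → run C
t=18: queue=[C,G,F,D,H,E] q_used=1 → run C
t=19: queue=[G,F,D,H,E] q_used=0 → run G
t=20: queue=[G,F,D,H,E] q_used=1 → run G
t=21: queue=[F,D,H,E,G] q_used=0 → run F
t=22: queue=[F,D,H,E,G] q_used=1 → run F
t=23: queue=[D,H,E,G,F] q_used=0 → run D
t=24: queue=[D,H,E,G,F] q_used=1 → run D
t=25: queue=[H,E,G,F,D] q_used=0 → run H
t=26: queue=[H,E,G,F,D] q_used=1 → run H
t=27: queue=[E,G,F,D,H] q_used=0 → run E
t=28: queue=[G,F,D,H] q_used=0 → run G
t=29: queue=[G,F,D,H] q_used=1 → run G
t=30: queue=[F,D,H,G] q_used=0 → run F
t=31: queue=[F,D,H,G] q_used=1 → run F
t=32: queue=[D,H,G] q_used=0 → run D
t=33: queue=[H,G] q_used=0 → run H
t=34: queue=[G] q_used=0 → run G
t=35: queue=[G] q_used=1 → run G
t=36: (idle)
t=37: (idle)
t=38: (idle)
t=39: (idle)
t=40: (idle)
t=41: (idle)
t=42: (idle)
t=43: (idle)
t=44: (idle)

completion order = A, B, C, E, F, D, H, G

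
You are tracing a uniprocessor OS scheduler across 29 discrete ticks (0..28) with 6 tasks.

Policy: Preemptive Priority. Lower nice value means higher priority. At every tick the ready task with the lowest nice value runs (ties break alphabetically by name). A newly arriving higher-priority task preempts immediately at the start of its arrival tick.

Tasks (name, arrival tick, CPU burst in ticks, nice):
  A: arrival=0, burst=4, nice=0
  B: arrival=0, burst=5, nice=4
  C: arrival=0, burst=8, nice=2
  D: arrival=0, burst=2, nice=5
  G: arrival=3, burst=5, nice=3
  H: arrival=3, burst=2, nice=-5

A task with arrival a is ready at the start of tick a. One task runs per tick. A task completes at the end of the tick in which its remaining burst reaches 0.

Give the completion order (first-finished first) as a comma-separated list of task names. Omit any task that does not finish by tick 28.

completion order = H, A, C, G, B, D

t=0: ready={A,B,C,D} → run A
t=1: ready={A,B,C,D} → run A
t=2: ready={A,B,C,D} → run A
t=3: ready={A,B,C,D,G,H} → run H
t=4: ready={A,B,C,D,G,H} → run H
t=5: ready={A,B,C,D,G} → run A
t=6: ready={B,C,D,G} → run C
t=7: ready={B,C,D,G} → run C
t=8: ready={B,C,D,G} → run C
t=9: ready={B,C,D,G} → run C
t=10: ready={B,C,D,G} → run C
t=11: ready={B,C,D,G} → run C
t=12: ready={B,C,D,G} → run C
t=13: ready={B,C,D,G} → run C
t=14: ready={B,D,G} → run G
t=15: ready={B,D,G} → run G
t=16: ready={B,D,G} → run G
t=17: ready={B,D,G} → run G
t=18: ready={B,D,G} → run G
t=19: ready={B,D} → run B
t=20: ready={B,D} → run B
t=21: ready={B,D} → run B
t=22: ready={B,D} → run B
t=23: ready={B,D} → run B
t=24: ready={D} → run D
t=25: ready={D} → run D
t=26: (idle)
t=27: (idle)
t=28: (idle)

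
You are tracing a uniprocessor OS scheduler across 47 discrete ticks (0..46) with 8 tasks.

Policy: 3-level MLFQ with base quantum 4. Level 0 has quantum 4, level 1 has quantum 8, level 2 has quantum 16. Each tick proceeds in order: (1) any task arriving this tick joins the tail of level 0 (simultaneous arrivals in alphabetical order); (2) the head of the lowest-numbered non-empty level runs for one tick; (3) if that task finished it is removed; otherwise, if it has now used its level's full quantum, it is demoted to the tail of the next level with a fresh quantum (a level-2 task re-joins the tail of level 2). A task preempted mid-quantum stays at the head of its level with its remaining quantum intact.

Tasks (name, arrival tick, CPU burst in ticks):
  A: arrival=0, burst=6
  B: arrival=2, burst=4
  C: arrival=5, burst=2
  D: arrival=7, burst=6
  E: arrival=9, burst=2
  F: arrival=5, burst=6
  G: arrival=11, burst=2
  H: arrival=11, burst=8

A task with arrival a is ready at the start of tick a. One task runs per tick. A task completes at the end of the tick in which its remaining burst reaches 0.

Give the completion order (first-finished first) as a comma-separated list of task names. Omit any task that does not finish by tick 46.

completion order = B, C, E, G, A, F, D, H

t=0: L0/L1/L2 = A/-/- → run A
t=1: L0/L1/L2 = A/-/- → run A
t=2: L0/L1/L2 = AB/-/- → run A
t=3: L0/L1/L2 = AB/-/- → run A
t=4: L0/L1/L2 = B/A/- → run B
t=5: L0/L1/L2 = BCF/A/- → run B
t=6: L0/L1/L2 = BCF/A/- → run B
t=7: L0/L1/L2 = BCFD/A/- → run B
t=8: L0/L1/L2 = CFD/A/- → run C
t=9: L0/L1/L2 = CFDE/A/- → run C
t=10: L0/L1/L2 = FDE/A/- → run F
t=11: L0/L1/L2 = FDEGH/A/- → run F
t=12: L0/L1/L2 = FDEGH/A/- → run F
t=13: L0/L1/L2 = FDEGH/A/- → run F
t=14: L0/L1/L2 = DEGH/AF/- → run D
t=15: L0/L1/L2 = DEGH/AF/- → run D
t=16: L0/L1/L2 = DEGH/AF/- → run D
t=17: L0/L1/L2 = DEGH/AF/- → run D
t=18: L0/L1/L2 = EGH/AFD/- → run E
t=19: L0/L1/L2 = EGH/AFD/- → run E
t=20: L0/L1/L2 = GH/AFD/- → run G
t=21: L0/L1/L2 = GH/AFD/- → run G
t=22: L0/L1/L2 = H/AFD/- → run H
t=23: L0/L1/L2 = H/AFD/- → run H
t=24: L0/L1/L2 = H/AFD/- → run H
t=25: L0/L1/L2 = H/AFD/- → run H
t=26: L0/L1/L2 = -/AFDH/- → run A
t=27: L0/L1/L2 = -/AFDH/- → run A
t=28: L0/L1/L2 = -/FDH/- → run F
t=29: L0/L1/L2 = -/FDH/- → run F
t=30: L0/L1/L2 = -/DH/- → run D
t=31: L0/L1/L2 = -/DH/- → run D
t=32: L0/L1/L2 = -/H/- → run H
t=33: L0/L1/L2 = -/H/- → run H
t=34: L0/L1/L2 = -/H/- → run H
t=35: L0/L1/L2 = -/H/- → run H
t=36: (idle)
t=37: (idle)
t=38: (idle)
t=39: (idle)
t=40: (idle)
t=41: (idle)
t=42: (idle)
t=43: (idle)
t=44: (idle)
t=45: (idle)
t=46: (idle)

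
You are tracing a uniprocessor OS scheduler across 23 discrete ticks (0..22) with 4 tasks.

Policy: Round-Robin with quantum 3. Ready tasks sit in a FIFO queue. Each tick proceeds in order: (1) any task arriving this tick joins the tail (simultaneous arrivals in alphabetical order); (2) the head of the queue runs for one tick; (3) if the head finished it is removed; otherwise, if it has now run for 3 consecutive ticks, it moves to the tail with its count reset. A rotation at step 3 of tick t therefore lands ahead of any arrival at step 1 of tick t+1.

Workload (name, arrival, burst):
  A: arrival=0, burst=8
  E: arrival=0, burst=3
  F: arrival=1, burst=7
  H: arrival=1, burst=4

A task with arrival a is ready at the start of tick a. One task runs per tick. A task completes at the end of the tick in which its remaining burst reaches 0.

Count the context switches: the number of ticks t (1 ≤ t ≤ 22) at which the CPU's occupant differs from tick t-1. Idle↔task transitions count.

context switches = 9

t=0: queue=[A,E] q_used=0 → run A
t=1: queue=[A,E,F,H] q_used=1 → run A
t=2: queue=[A,E,F,H] q_used=2 → run A
t=3: queue=[E,F,H,A] q_used=0 → run E
t=4: queue=[E,F,H,A] q_used=1 → run E
t=5: queue=[E,F,H,A] q_used=2 → run E
t=6: queue=[F,H,A] q_used=0 → run F
t=7: queue=[F,H,A] q_used=1 → run F
t=8: queue=[F,H,A] q_used=2 → run F
t=9: queue=[H,A,F] q_used=0 → run H
t=10: queue=[H,A,F] q_used=1 → run H
t=11: queue=[H,A,F] q_used=2 → run H
t=12: queue=[A,F,H] q_used=0 → run A
t=13: queue=[A,F,H] q_used=1 → run A
t=14: queue=[A,F,H] q_used=2 → run A
t=15: queue=[F,H,A] q_used=0 → run F
t=16: queue=[F,H,A] q_used=1 → run F
t=17: queue=[F,H,A] q_used=2 → run F
t=18: queue=[H,A,F] q_used=0 → run H
t=19: queue=[A,F] q_used=0 → run A
t=20: queue=[A,F] q_used=1 → run A
t=21: queue=[F] q_used=0 → run F
t=22: (idle)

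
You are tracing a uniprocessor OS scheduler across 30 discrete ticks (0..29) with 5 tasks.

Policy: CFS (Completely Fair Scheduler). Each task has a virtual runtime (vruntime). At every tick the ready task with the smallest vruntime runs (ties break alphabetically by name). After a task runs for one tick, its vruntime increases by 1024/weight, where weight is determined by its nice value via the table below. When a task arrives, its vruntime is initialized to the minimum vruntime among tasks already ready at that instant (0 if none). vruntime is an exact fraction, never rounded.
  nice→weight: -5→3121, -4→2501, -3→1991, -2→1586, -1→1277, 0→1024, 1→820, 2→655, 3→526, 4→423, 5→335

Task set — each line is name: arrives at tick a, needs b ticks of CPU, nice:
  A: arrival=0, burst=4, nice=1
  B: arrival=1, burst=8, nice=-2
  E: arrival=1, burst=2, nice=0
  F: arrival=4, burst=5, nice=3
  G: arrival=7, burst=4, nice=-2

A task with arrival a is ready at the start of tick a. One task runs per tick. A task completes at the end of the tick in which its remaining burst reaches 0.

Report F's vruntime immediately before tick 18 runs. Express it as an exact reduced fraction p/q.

vruntime(F, start of tick 18) = 247462144/42754595

t=0: vr[A=0] → run A
t=1: vr[A=256/205 B=256/205 E=256/205] → run A
t=2: vr[A=512/205 B=256/205 E=256/205] → run B
t=3: vr[A=512/205 B=307968/162565 E=256/205] → run E
t=4: vr[A=512/205 B=307968/162565 E=461/205 F=307968/162565] → run B
t=5: vr[A=512/205 B=412928/162565 E=461/205 F=307968/162565] → run F
t=6: vr[A=512/205 B=412928/162565 E=461/205 F=164228864/42754595] → run E
t=7: vr[A=512/205 B=412928/162565 F=164228864/42754595 G=512/205] → run A
t=8: vr[A=768/205 B=412928/162565 F=164228864/42754595 G=512/205] → run G
t=9: vr[A=768/205 B=412928/162565 F=164228864/42754595 G=510976/162565] → run B
t=10: vr[A=768/205 B=517888/162565 F=164228864/42754595 G=510976/162565] → run G
t=11: vr[A=768/205 B=517888/162565 F=164228864/42754595 G=615936/162565] → run B
t=12: vr[A=768/205 B=622848/162565 F=164228864/42754595 G=615936/162565] → run A
t=13: vr[B=622848/162565 F=164228864/42754595 G=615936/162565] → run G
t=14: vr[B=622848/162565 F=164228864/42754595 G=720896/162565] → run B
t=15: vr[B=727808/162565 F=164228864/42754595 G=720896/162565] → run F
t=16: vr[B=727808/162565 F=247462144/42754595 G=720896/162565] → run G
t=17: vr[B=727808/162565 F=247462144/42754595] → run B
t=18: vr[B=832768/162565 F=247462144/42754595] → run B
t=19: vr[B=937728/162565 F=247462144/42754595] → run B
t=20: vr[F=247462144/42754595] → run F
t=21: vr[F=330695424/42754595] → run F
t=22: vr[F=413928704/42754595] → run F
t=23: (idle)
t=24: (idle)
t=25: (idle)
t=26: (idle)
t=27: (idle)
t=28: (idle)
t=29: (idle)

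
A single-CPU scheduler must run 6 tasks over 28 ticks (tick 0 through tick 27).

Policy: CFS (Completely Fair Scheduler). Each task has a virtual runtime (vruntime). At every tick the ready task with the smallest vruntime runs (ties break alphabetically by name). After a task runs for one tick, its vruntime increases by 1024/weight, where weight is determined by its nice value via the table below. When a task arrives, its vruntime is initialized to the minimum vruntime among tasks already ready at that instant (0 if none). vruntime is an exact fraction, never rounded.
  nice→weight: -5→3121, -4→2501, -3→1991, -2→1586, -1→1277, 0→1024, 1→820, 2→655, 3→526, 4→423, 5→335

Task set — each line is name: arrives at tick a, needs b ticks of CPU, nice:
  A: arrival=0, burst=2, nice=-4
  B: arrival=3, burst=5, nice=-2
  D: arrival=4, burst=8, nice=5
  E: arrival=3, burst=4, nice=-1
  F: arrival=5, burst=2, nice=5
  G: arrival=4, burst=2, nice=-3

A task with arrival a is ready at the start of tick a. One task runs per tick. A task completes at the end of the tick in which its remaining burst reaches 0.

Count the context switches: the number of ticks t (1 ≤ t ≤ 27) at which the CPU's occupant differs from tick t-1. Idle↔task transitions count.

t=0: vr[A=0] → run A
t=1: vr[A=1024/2501] → run A
t=2: (idle)
t=3: vr[B=0 E=0] → run B
t=4: vr[B=512/793 D=0 E=0 G=0] → run D
t=5: vr[B=512/793 D=1024/335 E=0 F=0 G=0] → run E
t=6: vr[B=512/793 D=1024/335 E=1024/1277 F=0 G=0] → run F
t=7: vr[B=512/793 D=1024/335 E=1024/1277 F=1024/335 G=0] → run G
t=8: vr[B=512/793 D=1024/335 E=1024/1277 F=1024/335 G=1024/1991] → run G
t=9: vr[B=512/793 D=1024/335 E=1024/1277 F=1024/335] → run B
t=10: vr[B=1024/793 D=1024/335 E=1024/1277 F=1024/335] → run E
t=11: vr[B=1024/793 D=1024/335 E=2048/1277 F=1024/335] → run B
t=12: vr[B=1536/793 D=1024/335 E=2048/1277 F=1024/335] → run E
t=13: vr[B=1536/793 D=1024/335 E=3072/1277 F=1024/335] → run B
t=14: vr[B=2048/793 D=1024/335 E=3072/1277 F=1024/335] → run E
t=15: vr[B=2048/793 D=1024/335 F=1024/335] → run B
t=16: vr[D=1024/335 F=1024/335] → run D
t=17: vr[D=2048/335 F=1024/335] → run F
t=18: vr[D=2048/335] → run D
t=19: vr[D=3072/335] → run D
t=20: vr[D=4096/335] → run D
t=21: vr[D=1024/67] → run D
t=22: vr[D=6144/335] → run D
t=23: vr[D=7168/335] → run D
t=24: (idle)
t=25: (idle)
t=26: (idle)
t=27: (idle)

context switches = 17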